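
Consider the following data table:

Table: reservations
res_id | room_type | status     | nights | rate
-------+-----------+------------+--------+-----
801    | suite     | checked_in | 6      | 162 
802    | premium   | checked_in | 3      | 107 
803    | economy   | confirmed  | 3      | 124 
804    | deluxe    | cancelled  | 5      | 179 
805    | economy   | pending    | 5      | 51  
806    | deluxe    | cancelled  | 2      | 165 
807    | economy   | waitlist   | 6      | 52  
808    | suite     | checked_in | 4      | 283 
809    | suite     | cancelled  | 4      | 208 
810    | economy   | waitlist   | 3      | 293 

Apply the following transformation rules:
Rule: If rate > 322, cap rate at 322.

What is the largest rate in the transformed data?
293

Step 1: Original maximum rate = 293
Step 2: Check cap of 322 against maximum
Step 3: No records exceed the cap (max 293 <= cap 322), so no capping applies
Step 4: Maximum after transformation = 293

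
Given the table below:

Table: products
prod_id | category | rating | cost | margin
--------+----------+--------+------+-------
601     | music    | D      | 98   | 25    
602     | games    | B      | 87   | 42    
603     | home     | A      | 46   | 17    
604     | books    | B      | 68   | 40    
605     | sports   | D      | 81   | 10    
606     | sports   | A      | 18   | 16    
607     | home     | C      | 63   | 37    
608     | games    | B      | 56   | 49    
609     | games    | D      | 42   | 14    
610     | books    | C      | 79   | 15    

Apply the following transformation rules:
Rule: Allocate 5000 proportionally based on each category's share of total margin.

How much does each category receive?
books: 1037.74, games: 1981.13, home: 1018.87, music: 471.7, sports: 490.57

Step 1: Calculate total margin = 265
Step 2: Calculate each category's proportion:
  books: 55/265 = 20.75% → 1037.74
  games: 105/265 = 39.62% → 1981.13
  home: 54/265 = 20.38% → 1018.87
  music: 25/265 = 9.43% → 471.7
  sports: 26/265 = 9.81% → 490.57
Step 3: Verify: sum of allocations ≈ 5000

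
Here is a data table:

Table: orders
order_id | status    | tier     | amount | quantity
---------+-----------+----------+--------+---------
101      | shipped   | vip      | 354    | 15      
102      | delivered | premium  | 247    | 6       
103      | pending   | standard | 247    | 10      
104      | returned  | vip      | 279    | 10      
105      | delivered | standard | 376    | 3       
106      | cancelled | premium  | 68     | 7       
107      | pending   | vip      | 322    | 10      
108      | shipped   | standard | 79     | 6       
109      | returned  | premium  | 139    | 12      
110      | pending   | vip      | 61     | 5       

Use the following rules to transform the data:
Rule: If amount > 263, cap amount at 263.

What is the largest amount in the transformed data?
263

Step 1: Original maximum amount = 376
Step 2: Apply cap at 263
Step 3: 4 records had amount > 263 and were capped
Step 4: Maximum after transformation = 263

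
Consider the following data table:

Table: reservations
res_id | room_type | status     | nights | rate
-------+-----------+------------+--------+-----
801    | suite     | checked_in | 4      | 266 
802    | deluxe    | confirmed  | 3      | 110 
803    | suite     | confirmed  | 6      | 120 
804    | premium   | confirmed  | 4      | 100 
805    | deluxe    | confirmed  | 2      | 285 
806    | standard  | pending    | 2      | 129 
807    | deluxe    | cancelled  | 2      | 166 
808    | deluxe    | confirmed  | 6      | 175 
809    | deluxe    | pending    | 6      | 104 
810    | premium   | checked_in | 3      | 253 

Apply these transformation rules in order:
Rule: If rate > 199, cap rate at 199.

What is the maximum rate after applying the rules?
199

Step 1: Original maximum rate = 285
Step 2: Apply cap at 199
Step 3: 3 records had rate > 199 and were capped
Step 4: Maximum after transformation = 199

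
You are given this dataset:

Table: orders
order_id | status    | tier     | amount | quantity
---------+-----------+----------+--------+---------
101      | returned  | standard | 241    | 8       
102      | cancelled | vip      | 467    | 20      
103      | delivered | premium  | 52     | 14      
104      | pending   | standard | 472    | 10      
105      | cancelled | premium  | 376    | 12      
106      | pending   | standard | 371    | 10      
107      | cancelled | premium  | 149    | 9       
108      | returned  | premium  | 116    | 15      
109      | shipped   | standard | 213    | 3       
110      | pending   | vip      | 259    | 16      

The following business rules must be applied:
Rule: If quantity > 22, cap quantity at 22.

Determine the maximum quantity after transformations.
20

Step 1: Original maximum quantity = 20
Step 2: Check cap of 22 against maximum
Step 3: No records exceed the cap (max 20 <= cap 22), so no capping applies
Step 4: Maximum after transformation = 20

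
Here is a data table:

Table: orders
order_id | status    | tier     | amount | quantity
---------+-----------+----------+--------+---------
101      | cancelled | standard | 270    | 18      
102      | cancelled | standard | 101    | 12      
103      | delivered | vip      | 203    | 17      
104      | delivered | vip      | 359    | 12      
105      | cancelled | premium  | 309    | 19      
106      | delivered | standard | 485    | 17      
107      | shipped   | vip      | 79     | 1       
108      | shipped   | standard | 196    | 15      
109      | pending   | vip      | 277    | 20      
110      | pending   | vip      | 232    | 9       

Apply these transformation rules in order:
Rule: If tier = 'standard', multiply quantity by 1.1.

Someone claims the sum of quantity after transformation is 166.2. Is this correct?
No, the correct result is 146.2.

Step 1: Calculate the correct sum after transformation
Step 2: Apply multiplier 1.1 to records where tier = 'standard'
Step 3: Correct result = 146.2
Step 4: Claimed result = 166.2
Step 5: 146.2 ≠ 166.2
Conclusion: The claimed result is incorrect. The correct answer is 146.2.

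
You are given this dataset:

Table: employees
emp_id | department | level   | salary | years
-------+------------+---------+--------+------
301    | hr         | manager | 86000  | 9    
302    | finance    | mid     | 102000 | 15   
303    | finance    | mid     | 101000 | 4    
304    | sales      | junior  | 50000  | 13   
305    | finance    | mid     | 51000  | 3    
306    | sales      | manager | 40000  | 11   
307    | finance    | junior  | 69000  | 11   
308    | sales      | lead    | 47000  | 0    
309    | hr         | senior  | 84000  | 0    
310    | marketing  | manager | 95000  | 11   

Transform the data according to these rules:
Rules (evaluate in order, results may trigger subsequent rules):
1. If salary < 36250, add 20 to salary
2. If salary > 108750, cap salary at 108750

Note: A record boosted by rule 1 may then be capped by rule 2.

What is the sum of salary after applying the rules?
725000

Step 1: Apply rule 1 to records with salary < 36250
  - 0 records get bonus of 20
  - Of these, 0 records then exceed 108750 and get capped
Step 2: Apply rule 2 to records with salary > 108750
  - 0 records (original) are capped
Step 3: Calculate final sum = 725000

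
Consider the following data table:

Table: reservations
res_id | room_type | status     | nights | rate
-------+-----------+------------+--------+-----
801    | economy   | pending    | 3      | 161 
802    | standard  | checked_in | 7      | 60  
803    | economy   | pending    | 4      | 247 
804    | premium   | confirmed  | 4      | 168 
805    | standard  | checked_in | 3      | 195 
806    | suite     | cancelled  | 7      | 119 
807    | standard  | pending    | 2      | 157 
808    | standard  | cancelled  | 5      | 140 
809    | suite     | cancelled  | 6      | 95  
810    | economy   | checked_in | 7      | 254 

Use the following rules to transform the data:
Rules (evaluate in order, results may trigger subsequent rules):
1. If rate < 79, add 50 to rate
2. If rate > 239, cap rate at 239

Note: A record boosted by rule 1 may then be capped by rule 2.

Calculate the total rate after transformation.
1623

Step 1: Apply rule 1 to records with rate < 79
  - 1 records get bonus of 50
  - Of these, 0 records then exceed 239 and get capped
Step 2: Apply rule 2 to records with rate > 239
  - 2 records (original) are capped
Step 3: Calculate final sum = 1623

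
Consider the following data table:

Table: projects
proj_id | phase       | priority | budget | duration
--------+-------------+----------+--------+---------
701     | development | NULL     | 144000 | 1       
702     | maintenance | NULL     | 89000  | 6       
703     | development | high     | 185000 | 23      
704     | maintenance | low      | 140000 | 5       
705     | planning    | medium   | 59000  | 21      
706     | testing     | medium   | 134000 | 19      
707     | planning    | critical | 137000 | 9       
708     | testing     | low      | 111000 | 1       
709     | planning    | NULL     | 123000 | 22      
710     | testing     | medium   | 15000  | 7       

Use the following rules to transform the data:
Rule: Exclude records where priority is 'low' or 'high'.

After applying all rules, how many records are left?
7

Step 1: Count records to exclude
  - 2 (low) + 1 (high) = 3 records
Step 2: Total records: 10
Step 3: Remaining = 10 - 3 = 7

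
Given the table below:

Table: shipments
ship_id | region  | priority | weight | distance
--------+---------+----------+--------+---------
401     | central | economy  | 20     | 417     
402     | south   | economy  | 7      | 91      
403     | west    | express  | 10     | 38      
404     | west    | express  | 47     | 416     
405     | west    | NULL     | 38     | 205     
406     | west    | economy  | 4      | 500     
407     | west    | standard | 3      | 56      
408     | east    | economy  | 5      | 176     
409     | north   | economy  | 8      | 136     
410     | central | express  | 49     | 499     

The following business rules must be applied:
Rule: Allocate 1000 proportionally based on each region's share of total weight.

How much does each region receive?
central: 361.26, east: 26.18, north: 41.88, south: 36.65, west: 534.03

Step 1: Calculate total weight = 191
Step 2: Calculate each region's proportion:
  central: 69/191 = 36.13% → 361.26
  east: 5/191 = 2.62% → 26.18
  north: 8/191 = 4.19% → 41.88
  south: 7/191 = 3.66% → 36.65
  west: 102/191 = 53.40% → 534.03
Step 3: Verify: sum of allocations ≈ 1000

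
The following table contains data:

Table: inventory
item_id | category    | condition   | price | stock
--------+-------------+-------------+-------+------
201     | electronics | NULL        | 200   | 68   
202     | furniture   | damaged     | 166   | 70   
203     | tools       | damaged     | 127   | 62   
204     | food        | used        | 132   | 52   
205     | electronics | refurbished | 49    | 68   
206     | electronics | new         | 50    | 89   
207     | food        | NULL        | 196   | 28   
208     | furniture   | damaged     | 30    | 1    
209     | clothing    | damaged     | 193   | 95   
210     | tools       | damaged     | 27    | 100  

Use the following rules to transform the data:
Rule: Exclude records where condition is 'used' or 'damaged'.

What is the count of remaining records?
4

Step 1: Count records to exclude
  - 1 (used) + 5 (damaged) = 6 records
Step 2: Total records: 10
Step 3: Remaining = 10 - 6 = 4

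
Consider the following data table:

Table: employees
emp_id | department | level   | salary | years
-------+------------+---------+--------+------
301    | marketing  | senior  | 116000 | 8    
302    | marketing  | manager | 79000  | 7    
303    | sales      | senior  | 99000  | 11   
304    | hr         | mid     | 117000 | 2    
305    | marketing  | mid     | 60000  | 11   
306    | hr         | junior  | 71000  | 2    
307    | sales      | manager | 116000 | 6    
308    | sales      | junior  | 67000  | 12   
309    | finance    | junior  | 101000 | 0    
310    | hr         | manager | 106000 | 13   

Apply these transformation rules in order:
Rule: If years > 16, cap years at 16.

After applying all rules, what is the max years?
13

Step 1: Original maximum years = 13
Step 2: Check cap of 16 against maximum
Step 3: No records exceed the cap (max 13 <= cap 16), so no capping applies
Step 4: Maximum after transformation = 13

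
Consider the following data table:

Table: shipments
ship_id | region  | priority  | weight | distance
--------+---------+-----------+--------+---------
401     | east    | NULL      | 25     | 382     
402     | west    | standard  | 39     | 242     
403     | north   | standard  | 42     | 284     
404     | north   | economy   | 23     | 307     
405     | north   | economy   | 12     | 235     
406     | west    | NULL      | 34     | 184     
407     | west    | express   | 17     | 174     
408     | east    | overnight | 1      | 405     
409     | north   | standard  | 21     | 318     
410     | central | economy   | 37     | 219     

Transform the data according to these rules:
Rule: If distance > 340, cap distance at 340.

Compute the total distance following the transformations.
2643

Step 1: 2 records have distance > 340
Step 2: These records originally summed to 787
Step 3: After capping: 2 × 340 = 680
Step 4: Unaffected records sum: 1963
Step 5: Final sum = 680 + 1963 = 2643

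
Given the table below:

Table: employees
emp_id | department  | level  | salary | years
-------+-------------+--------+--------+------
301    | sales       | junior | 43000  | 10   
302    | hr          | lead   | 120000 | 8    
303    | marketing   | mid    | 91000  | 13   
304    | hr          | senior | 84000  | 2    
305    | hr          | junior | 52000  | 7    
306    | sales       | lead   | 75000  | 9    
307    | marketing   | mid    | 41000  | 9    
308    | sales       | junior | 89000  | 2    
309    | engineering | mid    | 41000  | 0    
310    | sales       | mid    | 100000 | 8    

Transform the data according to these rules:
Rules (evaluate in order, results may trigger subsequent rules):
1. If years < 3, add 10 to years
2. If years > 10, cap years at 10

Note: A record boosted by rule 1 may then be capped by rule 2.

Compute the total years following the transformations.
91

Step 1: Apply rule 1 to records with years < 3
  - 3 records get bonus of 10
  - Of these, 2 records then exceed 10 and get capped
Step 2: Apply rule 2 to records with years > 10
  - 1 records (original) are capped
Step 3: Calculate final sum = 91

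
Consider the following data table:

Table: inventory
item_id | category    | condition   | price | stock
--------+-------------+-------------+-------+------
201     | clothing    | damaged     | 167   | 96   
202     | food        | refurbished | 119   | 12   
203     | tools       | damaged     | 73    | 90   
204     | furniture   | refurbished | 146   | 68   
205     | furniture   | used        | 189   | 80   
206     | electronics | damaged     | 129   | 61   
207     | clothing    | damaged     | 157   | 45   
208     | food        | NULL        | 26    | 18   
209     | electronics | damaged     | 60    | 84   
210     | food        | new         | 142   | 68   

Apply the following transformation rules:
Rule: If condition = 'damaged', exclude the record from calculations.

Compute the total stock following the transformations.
246

Step 1: Identify records where condition = 'damaged'
Step 2: The excluded records sum to 376
Step 3: Original total stock = 622
Step 4: Remaining total = 622 - 376 = 246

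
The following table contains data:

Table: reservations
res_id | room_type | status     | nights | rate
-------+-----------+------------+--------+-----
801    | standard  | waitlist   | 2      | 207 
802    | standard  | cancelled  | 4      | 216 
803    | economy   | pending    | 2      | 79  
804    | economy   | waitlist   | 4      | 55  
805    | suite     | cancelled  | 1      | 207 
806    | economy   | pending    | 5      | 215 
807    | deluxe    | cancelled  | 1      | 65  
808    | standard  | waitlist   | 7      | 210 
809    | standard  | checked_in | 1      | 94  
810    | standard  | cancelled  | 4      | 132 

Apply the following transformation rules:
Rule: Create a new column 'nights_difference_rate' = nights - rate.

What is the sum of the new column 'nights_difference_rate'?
-1449

Step 1: For each record, compute nights - rate
Example calculations:
  2 - 207 = -205
  4 - 216 = -212
  2 - 79 = -77
  ...
Step 2: Sum all derived values
Step 3: Total = -1449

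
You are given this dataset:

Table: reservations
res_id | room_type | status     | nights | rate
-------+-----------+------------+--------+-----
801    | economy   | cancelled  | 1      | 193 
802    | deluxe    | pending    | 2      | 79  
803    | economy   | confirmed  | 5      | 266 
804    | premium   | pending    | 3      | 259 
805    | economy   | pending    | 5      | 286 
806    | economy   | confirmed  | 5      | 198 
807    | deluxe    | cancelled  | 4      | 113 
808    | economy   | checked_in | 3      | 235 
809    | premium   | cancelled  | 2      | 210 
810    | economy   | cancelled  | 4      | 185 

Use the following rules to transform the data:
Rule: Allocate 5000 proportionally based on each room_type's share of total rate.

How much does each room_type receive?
deluxe: 474.31, economy: 3367.09, premium: 1158.6

Step 1: Calculate total rate = 2024
Step 2: Calculate each room_type's proportion:
  deluxe: 192/2024 = 9.49% → 474.31
  economy: 1363/2024 = 67.34% → 3367.09
  premium: 469/2024 = 23.17% → 1158.6
Step 3: Verify: sum of allocations ≈ 5000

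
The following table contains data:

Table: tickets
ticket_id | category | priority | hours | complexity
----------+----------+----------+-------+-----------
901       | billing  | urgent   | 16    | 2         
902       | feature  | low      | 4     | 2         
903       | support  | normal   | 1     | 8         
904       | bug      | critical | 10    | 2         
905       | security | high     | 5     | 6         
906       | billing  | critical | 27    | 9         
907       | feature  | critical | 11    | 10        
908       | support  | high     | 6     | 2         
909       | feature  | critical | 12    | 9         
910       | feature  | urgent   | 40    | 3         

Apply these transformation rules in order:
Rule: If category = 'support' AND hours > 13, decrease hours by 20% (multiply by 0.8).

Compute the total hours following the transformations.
132

Step 1: Find records where category = 'support' AND hours > 13
Step 2: 0 records match, summing to 0
Step 3: After multiplier: 0 × 0.8 = 0.0
Step 4: Unaffected records sum: 132
Step 5: Final sum = 0.0 + 132 = 132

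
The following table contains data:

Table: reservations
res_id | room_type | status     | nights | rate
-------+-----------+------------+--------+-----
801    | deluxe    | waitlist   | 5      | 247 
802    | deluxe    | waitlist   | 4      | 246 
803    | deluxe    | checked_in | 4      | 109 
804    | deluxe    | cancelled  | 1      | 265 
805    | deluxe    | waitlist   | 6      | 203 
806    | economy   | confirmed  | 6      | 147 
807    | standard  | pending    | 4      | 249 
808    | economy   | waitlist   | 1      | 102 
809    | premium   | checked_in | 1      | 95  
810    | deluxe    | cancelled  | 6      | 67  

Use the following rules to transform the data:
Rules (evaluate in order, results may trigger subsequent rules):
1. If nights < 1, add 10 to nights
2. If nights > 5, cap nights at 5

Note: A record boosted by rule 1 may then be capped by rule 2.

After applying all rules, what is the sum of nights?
35

Step 1: Apply rule 1 to records with nights < 1
  - 0 records get bonus of 10
  - Of these, 0 records then exceed 5 and get capped
Step 2: Apply rule 2 to records with nights > 5
  - 3 records (original) are capped
Step 3: Calculate final sum = 35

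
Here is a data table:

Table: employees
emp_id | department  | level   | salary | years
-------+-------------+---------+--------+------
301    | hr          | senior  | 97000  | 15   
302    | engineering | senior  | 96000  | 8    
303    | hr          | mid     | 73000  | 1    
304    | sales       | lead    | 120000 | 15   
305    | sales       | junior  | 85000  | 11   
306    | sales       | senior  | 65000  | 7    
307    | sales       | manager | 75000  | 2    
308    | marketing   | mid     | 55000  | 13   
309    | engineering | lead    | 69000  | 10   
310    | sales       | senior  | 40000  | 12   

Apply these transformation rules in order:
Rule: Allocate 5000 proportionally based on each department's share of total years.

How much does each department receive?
engineering: 957.45, hr: 851.06, marketing: 691.49, sales: 2500.0

Step 1: Calculate total years = 94
Step 2: Calculate each department's proportion:
  engineering: 18/94 = 19.15% → 957.45
  hr: 16/94 = 17.02% → 851.06
  marketing: 13/94 = 13.83% → 691.49
  sales: 47/94 = 50.00% → 2500.0
Step 3: Verify: sum of allocations ≈ 5000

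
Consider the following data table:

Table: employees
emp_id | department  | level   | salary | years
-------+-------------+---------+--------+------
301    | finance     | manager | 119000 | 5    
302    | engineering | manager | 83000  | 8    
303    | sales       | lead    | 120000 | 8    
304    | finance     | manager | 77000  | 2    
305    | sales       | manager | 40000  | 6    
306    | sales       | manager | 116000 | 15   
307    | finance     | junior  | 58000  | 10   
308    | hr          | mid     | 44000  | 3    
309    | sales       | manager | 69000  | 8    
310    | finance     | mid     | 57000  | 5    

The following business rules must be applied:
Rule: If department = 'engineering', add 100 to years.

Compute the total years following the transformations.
170

Step 1: Count records where department = 'engineering': 1
Step 2: Total bonus added: 1 × 100 = 100
Step 3: Original sum of years: 70
Step 4: Final sum = 70 + 100 = 170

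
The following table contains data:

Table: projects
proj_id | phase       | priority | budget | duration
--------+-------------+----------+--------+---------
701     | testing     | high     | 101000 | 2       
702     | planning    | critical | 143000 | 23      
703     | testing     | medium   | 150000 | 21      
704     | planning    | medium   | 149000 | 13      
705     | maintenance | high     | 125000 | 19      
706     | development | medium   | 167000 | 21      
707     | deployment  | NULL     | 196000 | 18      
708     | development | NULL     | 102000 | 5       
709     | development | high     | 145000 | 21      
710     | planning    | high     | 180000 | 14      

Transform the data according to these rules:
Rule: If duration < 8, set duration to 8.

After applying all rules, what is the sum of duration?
166

Step 1: 2 records have duration < 8
Step 2: These records originally summed to 7
Step 3: After setting to minimum: 2 × 8 = 16
Step 4: Unaffected records sum: 150
Step 5: Final sum = 16 + 150 = 166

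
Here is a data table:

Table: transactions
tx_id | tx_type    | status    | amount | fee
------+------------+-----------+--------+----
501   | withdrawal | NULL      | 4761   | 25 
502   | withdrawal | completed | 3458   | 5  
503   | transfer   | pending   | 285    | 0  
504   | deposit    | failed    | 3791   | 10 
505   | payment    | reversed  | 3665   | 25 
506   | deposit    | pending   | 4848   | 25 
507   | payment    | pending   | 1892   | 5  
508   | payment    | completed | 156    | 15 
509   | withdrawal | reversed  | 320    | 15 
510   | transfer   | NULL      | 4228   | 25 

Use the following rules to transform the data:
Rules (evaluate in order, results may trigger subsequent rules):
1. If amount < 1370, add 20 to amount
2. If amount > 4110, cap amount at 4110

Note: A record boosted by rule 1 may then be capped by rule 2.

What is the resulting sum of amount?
25957

Step 1: Apply rule 1 to records with amount < 1370
  - 3 records get bonus of 20
  - Of these, 0 records then exceed 4110 and get capped
Step 2: Apply rule 2 to records with amount > 4110
  - 3 records (original) are capped
Step 3: Calculate final sum = 25957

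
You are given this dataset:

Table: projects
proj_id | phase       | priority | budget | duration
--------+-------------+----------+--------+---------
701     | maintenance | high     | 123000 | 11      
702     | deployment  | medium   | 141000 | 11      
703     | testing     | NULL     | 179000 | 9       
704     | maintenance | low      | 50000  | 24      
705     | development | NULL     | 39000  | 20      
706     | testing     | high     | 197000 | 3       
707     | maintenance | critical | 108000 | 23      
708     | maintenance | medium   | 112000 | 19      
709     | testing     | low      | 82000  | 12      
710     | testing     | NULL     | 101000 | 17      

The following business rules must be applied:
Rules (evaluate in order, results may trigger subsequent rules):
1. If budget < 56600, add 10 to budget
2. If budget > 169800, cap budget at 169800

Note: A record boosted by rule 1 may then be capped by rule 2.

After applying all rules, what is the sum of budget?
1095620

Step 1: Apply rule 1 to records with budget < 56600
  - 2 records get bonus of 10
  - Of these, 0 records then exceed 169800 and get capped
Step 2: Apply rule 2 to records with budget > 169800
  - 2 records (original) are capped
Step 3: Calculate final sum = 1095620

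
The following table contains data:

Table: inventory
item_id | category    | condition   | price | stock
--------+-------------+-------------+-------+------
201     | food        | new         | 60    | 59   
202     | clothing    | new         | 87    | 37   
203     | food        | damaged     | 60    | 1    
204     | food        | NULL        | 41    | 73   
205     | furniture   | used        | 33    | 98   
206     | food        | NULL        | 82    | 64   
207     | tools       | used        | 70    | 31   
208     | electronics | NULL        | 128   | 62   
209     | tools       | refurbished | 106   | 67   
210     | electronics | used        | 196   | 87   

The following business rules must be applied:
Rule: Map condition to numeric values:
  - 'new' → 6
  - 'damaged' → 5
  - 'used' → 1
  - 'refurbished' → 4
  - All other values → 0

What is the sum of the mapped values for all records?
24

Step 1: Apply mapping to each record
Step 2: Count by status:
  'new': 2 records × 6 = 12
  'damaged': 1 records × 5 = 5
  'used': 3 records × 1 = 3
  'refurbished': 1 records × 4 = 4
Step 3: Sum all mapped values = 24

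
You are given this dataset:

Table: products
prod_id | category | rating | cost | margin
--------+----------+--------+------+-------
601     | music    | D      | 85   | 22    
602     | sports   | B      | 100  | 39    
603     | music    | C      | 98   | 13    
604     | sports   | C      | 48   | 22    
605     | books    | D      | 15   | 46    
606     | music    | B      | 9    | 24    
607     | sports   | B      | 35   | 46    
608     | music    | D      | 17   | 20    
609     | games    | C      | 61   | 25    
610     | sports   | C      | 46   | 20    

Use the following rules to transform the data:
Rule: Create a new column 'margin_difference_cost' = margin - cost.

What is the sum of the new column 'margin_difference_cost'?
-237

Step 1: For each record, compute margin - cost
Example calculations:
  22 - 85 = -63
  39 - 100 = -61
  13 - 98 = -85
  ...
Step 2: Sum all derived values
Step 3: Total = -237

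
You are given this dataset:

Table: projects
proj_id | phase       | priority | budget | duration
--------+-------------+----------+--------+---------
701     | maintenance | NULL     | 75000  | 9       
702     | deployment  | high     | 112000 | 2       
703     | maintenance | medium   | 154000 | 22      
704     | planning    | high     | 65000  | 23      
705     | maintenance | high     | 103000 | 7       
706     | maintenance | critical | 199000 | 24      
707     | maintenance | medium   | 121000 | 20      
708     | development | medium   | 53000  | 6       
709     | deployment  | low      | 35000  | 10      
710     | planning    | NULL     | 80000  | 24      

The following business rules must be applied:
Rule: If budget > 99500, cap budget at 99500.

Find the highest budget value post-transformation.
99500

Step 1: Original maximum budget = 199000
Step 2: Apply cap at 99500
Step 3: 5 records had budget > 99500 and were capped
Step 4: Maximum after transformation = 99500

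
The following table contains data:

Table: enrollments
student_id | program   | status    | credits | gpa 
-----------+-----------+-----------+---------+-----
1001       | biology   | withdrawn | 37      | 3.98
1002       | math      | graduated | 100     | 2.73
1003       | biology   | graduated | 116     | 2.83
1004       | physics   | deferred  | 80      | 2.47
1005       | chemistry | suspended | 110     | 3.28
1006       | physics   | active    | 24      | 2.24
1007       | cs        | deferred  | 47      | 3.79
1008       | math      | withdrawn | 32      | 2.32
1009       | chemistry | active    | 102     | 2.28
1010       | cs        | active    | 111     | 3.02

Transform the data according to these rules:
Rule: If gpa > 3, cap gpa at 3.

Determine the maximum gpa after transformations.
3

Step 1: Original maximum gpa = 3.98
Step 2: Apply cap at 3
Step 3: 4 records had gpa > 3 and were capped
Step 4: Maximum after transformation = 3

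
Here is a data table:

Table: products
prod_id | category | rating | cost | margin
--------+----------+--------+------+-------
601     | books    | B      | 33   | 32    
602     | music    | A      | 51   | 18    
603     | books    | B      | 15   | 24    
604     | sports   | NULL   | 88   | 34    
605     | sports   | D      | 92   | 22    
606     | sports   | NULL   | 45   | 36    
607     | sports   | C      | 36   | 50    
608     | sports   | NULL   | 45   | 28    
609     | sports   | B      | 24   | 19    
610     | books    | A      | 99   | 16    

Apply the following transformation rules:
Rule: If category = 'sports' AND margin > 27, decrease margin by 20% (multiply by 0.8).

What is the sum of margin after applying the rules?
249.4

Step 1: Find records where category = 'sports' AND margin > 27
Step 2: 4 records match, summing to 148
Step 3: After multiplier: 148 × 0.8 = 118.4
Step 4: Unaffected records sum: 131
Step 5: Final sum = 118.4 + 131 = 249.4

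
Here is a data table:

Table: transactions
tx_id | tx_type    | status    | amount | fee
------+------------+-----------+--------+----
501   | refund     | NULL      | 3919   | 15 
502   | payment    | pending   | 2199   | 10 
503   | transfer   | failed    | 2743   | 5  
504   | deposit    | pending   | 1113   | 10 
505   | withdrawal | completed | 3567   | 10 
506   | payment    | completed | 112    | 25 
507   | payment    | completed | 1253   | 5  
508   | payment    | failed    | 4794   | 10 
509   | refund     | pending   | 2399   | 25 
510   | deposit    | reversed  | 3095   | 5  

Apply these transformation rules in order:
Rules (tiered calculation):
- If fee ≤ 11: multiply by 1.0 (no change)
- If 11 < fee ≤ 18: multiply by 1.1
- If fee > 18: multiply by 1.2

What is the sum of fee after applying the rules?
131.5

Step 1: Tier 1 (fee ≤ 11): 7 records, sum = 55 × 1.0 = 55.0
Step 2: Tier 2 (11 < fee ≤ 18): 1 records, sum = 15 × 1.1 = 16.5
Step 3: Tier 3 (fee > 18): 2 records, sum = 50 × 1.2 = 60.0
Step 4: Final sum = 55.0 + 16.5 + 60.0 = 131.5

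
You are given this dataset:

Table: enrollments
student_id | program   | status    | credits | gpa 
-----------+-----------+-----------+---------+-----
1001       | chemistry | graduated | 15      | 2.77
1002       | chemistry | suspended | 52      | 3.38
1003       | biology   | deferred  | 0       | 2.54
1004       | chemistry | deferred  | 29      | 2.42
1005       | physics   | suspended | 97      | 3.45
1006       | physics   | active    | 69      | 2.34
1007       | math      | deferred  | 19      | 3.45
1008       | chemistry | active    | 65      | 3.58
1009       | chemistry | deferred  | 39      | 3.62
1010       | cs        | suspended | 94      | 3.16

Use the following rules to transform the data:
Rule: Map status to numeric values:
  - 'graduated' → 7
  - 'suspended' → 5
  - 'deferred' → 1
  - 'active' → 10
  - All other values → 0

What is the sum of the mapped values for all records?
46

Step 1: Apply mapping to each record
Step 2: Count by status:
  'graduated': 1 records × 7 = 7
  'suspended': 3 records × 5 = 15
  'deferred': 4 records × 1 = 4
  'active': 2 records × 10 = 20
Step 3: Sum all mapped values = 46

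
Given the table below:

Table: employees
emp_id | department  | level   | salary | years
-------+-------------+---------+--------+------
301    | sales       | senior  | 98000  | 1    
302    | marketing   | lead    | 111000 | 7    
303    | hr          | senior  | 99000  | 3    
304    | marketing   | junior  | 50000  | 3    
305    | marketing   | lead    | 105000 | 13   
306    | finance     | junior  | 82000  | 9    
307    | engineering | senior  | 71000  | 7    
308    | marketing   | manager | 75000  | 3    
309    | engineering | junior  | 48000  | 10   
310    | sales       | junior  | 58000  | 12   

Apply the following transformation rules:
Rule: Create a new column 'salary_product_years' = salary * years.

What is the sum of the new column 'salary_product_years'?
5323000

Step 1: For each record, compute salary * years
Example calculations:
  98000 * 1 = 98000
  111000 * 7 = 777000
  99000 * 3 = 297000
  ...
Step 2: Sum all derived values
Step 3: Total = 5323000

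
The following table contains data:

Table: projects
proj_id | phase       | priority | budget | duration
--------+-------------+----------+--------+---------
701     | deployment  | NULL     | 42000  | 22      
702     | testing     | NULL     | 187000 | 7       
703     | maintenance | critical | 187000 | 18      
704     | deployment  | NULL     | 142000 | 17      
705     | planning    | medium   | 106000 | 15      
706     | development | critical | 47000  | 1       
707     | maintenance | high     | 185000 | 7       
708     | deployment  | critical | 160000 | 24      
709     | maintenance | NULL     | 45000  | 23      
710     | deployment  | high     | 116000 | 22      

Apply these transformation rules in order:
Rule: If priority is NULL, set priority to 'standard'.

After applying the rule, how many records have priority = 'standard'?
4

Step 1: Count records where priority IS NULL
Step 2: Found 4 records with NULL priority
Step 3: These records will have priority set to 'standard'
Step 4: Records already having priority = 'standard': 0
Step 5: Answer: 4 + 0 = 4 records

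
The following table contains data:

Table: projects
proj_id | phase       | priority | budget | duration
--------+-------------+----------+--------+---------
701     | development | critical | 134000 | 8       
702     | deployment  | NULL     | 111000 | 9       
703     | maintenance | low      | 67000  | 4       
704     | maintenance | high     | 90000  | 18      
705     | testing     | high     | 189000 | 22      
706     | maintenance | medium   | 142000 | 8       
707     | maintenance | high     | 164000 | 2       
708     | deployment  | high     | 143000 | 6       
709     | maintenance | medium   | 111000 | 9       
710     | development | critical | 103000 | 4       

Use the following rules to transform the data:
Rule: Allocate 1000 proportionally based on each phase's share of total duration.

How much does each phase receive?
deployment: 166.67, development: 133.33, maintenance: 455.56, testing: 244.44

Step 1: Calculate total duration = 90
Step 2: Calculate each phase's proportion:
  deployment: 15/90 = 16.67% → 166.67
  development: 12/90 = 13.33% → 133.33
  maintenance: 41/90 = 45.56% → 455.56
  testing: 22/90 = 24.44% → 244.44
Step 3: Verify: sum of allocations ≈ 1000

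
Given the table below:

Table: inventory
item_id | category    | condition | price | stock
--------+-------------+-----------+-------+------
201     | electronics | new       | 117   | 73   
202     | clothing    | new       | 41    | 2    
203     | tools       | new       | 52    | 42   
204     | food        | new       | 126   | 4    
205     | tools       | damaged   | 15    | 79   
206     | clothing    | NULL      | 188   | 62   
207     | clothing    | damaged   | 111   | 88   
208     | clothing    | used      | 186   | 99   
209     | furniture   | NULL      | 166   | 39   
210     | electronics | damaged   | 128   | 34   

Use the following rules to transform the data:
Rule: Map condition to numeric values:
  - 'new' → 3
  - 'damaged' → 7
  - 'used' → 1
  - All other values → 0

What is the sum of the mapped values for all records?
34

Step 1: Apply mapping to each record
Step 2: Count by status:
  'new': 4 records × 3 = 12
  'damaged': 3 records × 7 = 21
  'used': 1 records × 1 = 1
Step 3: Sum all mapped values = 34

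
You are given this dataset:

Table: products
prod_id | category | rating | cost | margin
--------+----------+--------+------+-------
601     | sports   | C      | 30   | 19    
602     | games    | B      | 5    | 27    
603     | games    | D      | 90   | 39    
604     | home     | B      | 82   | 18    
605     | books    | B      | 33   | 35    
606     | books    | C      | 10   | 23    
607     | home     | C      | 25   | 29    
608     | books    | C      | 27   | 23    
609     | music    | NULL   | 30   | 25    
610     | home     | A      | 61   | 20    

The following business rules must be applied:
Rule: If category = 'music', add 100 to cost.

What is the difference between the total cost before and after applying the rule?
100

Step 1: Original sum of cost = 393
Step 2: 1 records have category = 'music'
Step 3: Each affected record changes by 100
Step 4: Total change = 1 × 100 = 100
Step 5: New sum = 393 + 100 = 493
Step 6: Difference = |493 - 393| = 100
        (Sum increased by 100)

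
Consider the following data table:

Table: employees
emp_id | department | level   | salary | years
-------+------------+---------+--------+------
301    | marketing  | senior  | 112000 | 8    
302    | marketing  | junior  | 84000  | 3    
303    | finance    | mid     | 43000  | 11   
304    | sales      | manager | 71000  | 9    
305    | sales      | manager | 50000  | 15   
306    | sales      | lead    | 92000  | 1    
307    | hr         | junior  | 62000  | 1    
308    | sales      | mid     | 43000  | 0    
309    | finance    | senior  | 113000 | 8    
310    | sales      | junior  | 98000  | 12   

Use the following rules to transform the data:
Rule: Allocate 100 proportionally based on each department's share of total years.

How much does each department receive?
finance: 27.94, hr: 1.47, marketing: 16.18, sales: 54.41

Step 1: Calculate total years = 68
Step 2: Calculate each department's proportion:
  finance: 19/68 = 27.94% → 27.94
  hr: 1/68 = 1.47% → 1.47
  marketing: 11/68 = 16.18% → 16.18
  sales: 37/68 = 54.41% → 54.41
Step 3: Verify: sum of allocations ≈ 100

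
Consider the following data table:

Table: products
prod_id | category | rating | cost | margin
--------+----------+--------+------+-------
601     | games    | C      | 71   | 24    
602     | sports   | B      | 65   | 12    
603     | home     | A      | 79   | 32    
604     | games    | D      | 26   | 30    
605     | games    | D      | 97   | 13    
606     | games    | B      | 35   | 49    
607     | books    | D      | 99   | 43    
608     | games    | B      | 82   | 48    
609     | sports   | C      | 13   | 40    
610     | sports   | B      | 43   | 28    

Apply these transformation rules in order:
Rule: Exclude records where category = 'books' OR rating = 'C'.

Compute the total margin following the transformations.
212

Step 1: Find records where category = 'books' OR rating = 'C'
Step 2: 3 records match, summing to 107
Step 3: Original sum: 319
Step 4: Remaining sum = 319 - 107 = 212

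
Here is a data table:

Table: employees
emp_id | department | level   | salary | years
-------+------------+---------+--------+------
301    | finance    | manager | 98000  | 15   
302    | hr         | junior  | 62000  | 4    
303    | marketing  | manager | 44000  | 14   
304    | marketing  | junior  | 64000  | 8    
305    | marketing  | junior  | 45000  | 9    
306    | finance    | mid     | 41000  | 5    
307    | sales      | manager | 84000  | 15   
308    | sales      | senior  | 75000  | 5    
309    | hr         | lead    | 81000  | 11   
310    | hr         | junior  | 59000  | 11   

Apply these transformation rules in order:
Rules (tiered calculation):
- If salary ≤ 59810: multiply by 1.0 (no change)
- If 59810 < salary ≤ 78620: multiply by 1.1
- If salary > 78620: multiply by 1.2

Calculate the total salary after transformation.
725700.0

Step 1: Tier 1 (salary ≤ 59810): 4 records, sum = 189000 × 1.0 = 189000.0
Step 2: Tier 2 (59810 < salary ≤ 78620): 3 records, sum = 201000 × 1.1 = 221100.0
Step 3: Tier 3 (salary > 78620): 3 records, sum = 263000 × 1.2 = 315600.0
Step 4: Final sum = 189000.0 + 221100.0 + 315600.0 = 725700.0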